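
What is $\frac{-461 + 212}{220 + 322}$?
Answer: $- \frac{249}{542} \approx -0.45941$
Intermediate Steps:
$\frac{-461 + 212}{220 + 322} = - \frac{249}{542}$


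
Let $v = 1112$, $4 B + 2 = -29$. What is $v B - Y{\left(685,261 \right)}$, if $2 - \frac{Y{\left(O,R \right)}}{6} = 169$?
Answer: $-7616$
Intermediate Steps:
$B = - \frac{31}{4}$ ($B = - \frac{1}{2} + \frac{1}{4} \left(-29\right) = - \frac{1}{2} - \frac{29}{4} = - \frac{31}{4} \approx -7.75$)
$Y{\left(O,R \right)} = -1002$ ($Y{\left(O,R \right)} = 12 - 1014 = -1002$)
$v B - Y{\left(685,261 \right)} = 1112 \left(- \frac{31}{4}\right) - -1002 = -8618 + 1002 = -7616$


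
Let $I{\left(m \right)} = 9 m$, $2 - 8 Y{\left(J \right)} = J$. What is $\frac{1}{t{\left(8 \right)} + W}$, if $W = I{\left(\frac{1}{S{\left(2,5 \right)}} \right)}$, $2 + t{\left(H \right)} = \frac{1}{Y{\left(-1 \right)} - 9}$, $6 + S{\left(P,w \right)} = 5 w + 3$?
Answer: $- \frac{1518}{2591} \approx -0.58587$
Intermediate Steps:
$S{\left(P,w \right)} = -3 + 5 w$ ($S{\left(P,w \right)} = -6 + \left(5 w + 3\right) = -6 + \left(3 + 5 w\right) = -3 + 5 w$)
$Y{\left(J \right)} = \frac{1}{4} - \frac{J}{8}$
$t{\left(H \right)} = - \frac{146}{69}$ ($t{\left(H \right)} = -2 + \frac{1}{\left(\frac{1}{4} - - \frac{1}{8}\right) - 9} = -2 + \frac{1}{\left(\frac{1}{4} + \frac{1}{8}\right) + \left(-9 + 0\right)} = -2 + \frac{1}{\frac{3}{8} - 9} = -2 + \frac{1}{- \frac{69}{8}} = -2 - \frac{8}{69} = - \frac{146}{69}$)
$W = \frac{9}{22}$ ($W = \frac{9}{-3 + 5 \cdot 5} = \frac{9}{-3 + 25} = \frac{9}{22} \approx 0.40909$)
$\frac{1}{t{\left(8 \right)} + W} = \frac{1}{- \frac{146}{69} + \frac{9}{22}} = \frac{1}{- \frac{2591}{1518}} = - \frac{1518}{2591}$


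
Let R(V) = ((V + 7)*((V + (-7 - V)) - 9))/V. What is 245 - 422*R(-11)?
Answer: 29703/11 ≈ 2700.3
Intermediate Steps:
R(V) = (-112 - 16*V)/V (R(V) = ((7 + V)*(-7 - 9))/V = ((7 + V)*(-16))/V = (-112 - 16*V)/V)
245 - 422*R(-11) = 245 - 422*(-16 - 112/(-11)) = 245 - 422*(-16 - 112*(-1/11)) = 245 - 422*(-16 + 112/11) = 245 - 422*(-64/11) = 245 + 27008/11 = 29703/11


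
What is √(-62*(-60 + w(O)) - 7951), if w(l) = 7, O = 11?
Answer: I*√4665 ≈ 68.301*I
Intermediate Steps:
√(-62*(-60 + w(O)) - 7951) = √(-62*(-60 + 7) - 7951) = √(-62*(-53) - 7951) = √(3286 - 7951) = √(-4665) = I*√4665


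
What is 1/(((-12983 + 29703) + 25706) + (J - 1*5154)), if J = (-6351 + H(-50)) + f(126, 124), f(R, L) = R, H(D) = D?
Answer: 1/30997 ≈ 3.2261e-5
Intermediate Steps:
J = -6275 (J = (-6351 - 50) + 126 = -6401 + 126 = -6275)
1/(((-12983 + 29703) + 25706) + (J - 1*5154)) = 1/(((-12983 + 29703) + 25706) + (-6275 - 1*5154)) = 1/((16720 + 25706) + (-6275 - 5154)) = 1/(42426 - 11429) = 1/30997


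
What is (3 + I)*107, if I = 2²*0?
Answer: 321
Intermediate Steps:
I = 0 (I = 4*0 = 0)
(3 + I)*107 = (3 + 0)*107 = 3*107 = 321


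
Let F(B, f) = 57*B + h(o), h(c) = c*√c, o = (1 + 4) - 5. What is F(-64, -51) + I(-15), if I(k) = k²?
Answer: -3423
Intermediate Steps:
o = 0 (o = 5 - 5 = 0)
h(c) = c^(3/2)
F(B, f) = 57*B (F(B, f) = 57*B + 0^(3/2) = 57*B + 0 = 57*B)
F(-64, -51) + I(-15) = 57*(-64) + (-15)² = -3648 + 225 = -3423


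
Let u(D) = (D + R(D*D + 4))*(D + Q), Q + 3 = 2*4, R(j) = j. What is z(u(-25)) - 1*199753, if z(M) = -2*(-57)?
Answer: -199639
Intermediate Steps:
Q = 5 (Q = -3 + 2*4 = -3 + 8 = 5)
u(D) = (5 + D)*(4 + D + D²) (u(D) = (D + (D*D + 4))*(D + 5) = (D + (D² + 4))*(5 + D) = (D + (4 + D²))*(5 + D) = (4 + D + D²)*(5 + D) = (5 + D)*(4 + D + D²))
z(M) = 114
z(u(-25)) - 1*199753 = 114 - 1*199753 = 114 - 199753 = -199639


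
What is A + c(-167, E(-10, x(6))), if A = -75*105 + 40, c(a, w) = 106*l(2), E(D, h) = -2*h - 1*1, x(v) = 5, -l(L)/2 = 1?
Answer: -8047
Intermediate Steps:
l(L) = -2 (l(L) = -2*1 = -2)
E(D, h) = -1 - 2*h (E(D, h) = -2*h - 1 = -1 - 2*h)
c(a, w) = -212 (c(a, w) = 106*(-2) = -212)
A = -7835 (A = -7875 + 40 = -7835)
A + c(-167, E(-10, x(6))) = -7835 - 212 = -8047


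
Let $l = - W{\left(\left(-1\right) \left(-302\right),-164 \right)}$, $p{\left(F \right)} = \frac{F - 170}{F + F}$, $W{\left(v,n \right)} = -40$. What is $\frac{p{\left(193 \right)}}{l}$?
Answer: $\frac{23}{15440} \approx 0.0014896$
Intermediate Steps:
$p{\left(F \right)} = \frac{-170 + F}{2 F}$
$l = 40$ ($l = \left(-1\right) \left(-40\right) = 40$)
$\frac{p{\left(193 \right)}}{l} = \frac{\frac{1}{2} \cdot \frac{1}{193} \left(-170 + 193\right)}{40} = \frac{1}{2} \cdot \frac{1}{193} \cdot 23 \cdot \frac{1}{40} = \frac{23}{386} \cdot \frac{1}{40} = \frac{23}{15440}$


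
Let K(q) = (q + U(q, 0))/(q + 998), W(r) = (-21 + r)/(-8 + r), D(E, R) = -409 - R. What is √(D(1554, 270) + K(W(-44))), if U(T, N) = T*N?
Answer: I*√10847690126/3997 ≈ 26.058*I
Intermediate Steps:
U(T, N) = N*T
W(r) = (-21 + r)/(-8 + r)
K(q) = q/(998 + q) (K(q) = (q + 0*q)/(q + 998) = (q + 0)/(998 + q) = q/(998 + q))
√(D(1554, 270) + K(W(-44))) = √((-409 - 1*270) + ((-21 - 44)/(-8 - 44))/(998 + (-21 - 44)/(-8 - 44))) = √((-409 - 270) + (-65/(-52))/(998 - 65/(-52))) = √(-679 + (-1/52*(-65))/(998 - 1/52*(-65))) = √(-679 + 5/(4*(998 + 5/4))) = √(-679 + 5/(4*(3997/4))) = √(-679 + (5/4)*(4/3997)) = √(-679 + 5/3997) = √(-2713958/3997) = I*√10847690126/3997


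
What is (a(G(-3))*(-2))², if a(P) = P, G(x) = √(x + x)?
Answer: -24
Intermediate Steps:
G(x) = √2*√x (G(x) = √(2*x) = √2*√x)
(a(G(-3))*(-2))² = ((√2*√(-3))*(-2))² = ((√2*(I*√3))*(-2))² = ((I*√6)*(-2))² = (-2*I*√6)² = -24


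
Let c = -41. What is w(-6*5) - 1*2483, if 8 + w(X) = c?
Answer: -2532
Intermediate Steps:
w(X) = -49 (w(X) = -8 - 41 = -49)
w(-6*5) - 1*2483 = -49 - 1*2483 = -49 - 2483 = -2532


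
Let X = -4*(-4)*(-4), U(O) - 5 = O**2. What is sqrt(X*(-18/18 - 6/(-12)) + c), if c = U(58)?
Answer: sqrt(3401) ≈ 58.318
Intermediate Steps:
U(O) = 5 + O**2
c = 3369 (c = 5 + 58**2 = 5 + 3364 = 3369)
X = -64 (X = 16*(-4) = -64)
sqrt(X*(-18/18 - 6/(-12)) + c) = sqrt(-64*(-18/18 - 6/(-12)) + 3369) = sqrt(-64*(-18*1/18 - 6*(-1/12)) + 3369) = sqrt(-64*(-1 + 1/2) + 3369) = sqrt(-64*(-1/2) + 3369) = sqrt(32 + 3369) = sqrt(3401)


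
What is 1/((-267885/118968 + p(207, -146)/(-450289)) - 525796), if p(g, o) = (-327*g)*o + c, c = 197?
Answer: -17856660584/9389392828941015 ≈ -1.9018e-6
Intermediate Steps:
p(g, o) = 197 - 327*g*o (p(g, o) = (-327*g)*o + 197 = -327*g*o + 197 = 197 - 327*g*o)
1/((-267885/118968 + p(207, -146)/(-450289)) - 525796) = 1/((-267885/118968 + (197 - 327*207*(-146))/(-450289)) - 525796) = 1/((-267885*1/118968 + (197 + 9882594)*(-1/450289)) - 525796) = 1/((-89295/39656 + 9882791*(-1/450289)) - 525796) = 1/((-89295/39656 - 9882791/450289) - 525796) = 1/(-432120516151/17856660584 - 525796) = 1/(-9389392828941015/17856660584) = -17856660584/9389392828941015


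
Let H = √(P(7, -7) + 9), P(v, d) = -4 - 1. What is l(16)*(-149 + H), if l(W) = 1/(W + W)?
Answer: -147/32 ≈ -4.5938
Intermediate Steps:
P(v, d) = -5
l(W) = 1/(2*W)
H = 2 (H = √(-5 + 9) = √4 = 2)
l(16)*(-149 + H) = ((½)/16)*(-149 + 2) = ((½)*(1/16))*(-147) = (1/32)*(-147) = -147/32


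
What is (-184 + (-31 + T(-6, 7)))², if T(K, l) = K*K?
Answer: 32041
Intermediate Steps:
T(K, l) = K²
(-184 + (-31 + T(-6, 7)))² = (-184 + (-31 + (-6)²))² = (-184 + (-31 + 36))² = (-184 + 5)² = (-179)² = 32041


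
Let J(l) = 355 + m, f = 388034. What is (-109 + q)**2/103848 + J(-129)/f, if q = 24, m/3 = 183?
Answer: 1448712121/20148277416 ≈ 0.071903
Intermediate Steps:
m = 549 (m = 3*183 = 549)
J(l) = 904 (J(l) = 355 + 549 = 904)
(-109 + q)**2/103848 + J(-129)/f = (-109 + 24)**2/103848 + 904/388034 = (-85)**2*(1/103848) + 904*(1/388034) = 7225*(1/103848) + 452/194017 = 7225/103848 + 452/194017 = 1448712121/20148277416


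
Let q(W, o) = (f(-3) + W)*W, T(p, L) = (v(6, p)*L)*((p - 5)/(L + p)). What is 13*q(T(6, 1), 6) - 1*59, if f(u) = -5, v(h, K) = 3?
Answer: -4139/49 ≈ -84.469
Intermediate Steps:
T(p, L) = 3*L*(-5 + p)/(L + p) (T(p, L) = (3*L)*((p - 5)/(L + p)) = (3*L)*((-5 + p)/(L + p)) = 3*L*(-5 + p)/(L + p))
q(W, o) = W*(-5 + W) (q(W, o) = (-5 + W)*W = W*(-5 + W))
13*q(T(6, 1), 6) - 1*59 = 13*((3*1*(-5 + 6)/(1 + 6))*(-5 + 3*1*(-5 + 6)/(1 + 6))) - 1*59 = 13*((3*1*1/7)*(-5 + 3*1*1/7)) - 59 = 13*((3*1*(⅐)*1)*(-5 + 3*1*(⅐)*1)) - 59 = 13*(3*(-5 + 3/7)/7) - 59 = 13*((3/7)*(-32/7)) - 59 = 13*(-96/49) - 59 = -1248/49 - 59 = -4139/49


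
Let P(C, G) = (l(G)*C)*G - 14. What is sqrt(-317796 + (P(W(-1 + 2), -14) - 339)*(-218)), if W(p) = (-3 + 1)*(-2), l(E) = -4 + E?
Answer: I*sqrt(460586) ≈ 678.67*I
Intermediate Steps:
W(p) = 4 (W(p) = -2*(-2) = 4)
P(C, G) = -14 + C*G*(-4 + G) (P(C, G) = ((-4 + G)*C)*G - 14 = (C*(-4 + G))*G - 14 = C*G*(-4 + G) - 14 = -14 + C*G*(-4 + G))
sqrt(-317796 + (P(W(-1 + 2), -14) - 339)*(-218)) = sqrt(-317796 + ((-14 + 4*(-14)*(-4 - 14)) - 339)*(-218)) = sqrt(-317796 + ((-14 + 4*(-14)*(-18)) - 339)*(-218)) = sqrt(-317796 + ((-14 + 1008) - 339)*(-218)) = sqrt(-317796 + (994 - 339)*(-218)) = sqrt(-317796 + 655*(-218)) = sqrt(-317796 - 142790) = sqrt(-460586) = I*sqrt(460586)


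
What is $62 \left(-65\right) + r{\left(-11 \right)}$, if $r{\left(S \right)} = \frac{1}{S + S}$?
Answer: $- \frac{88661}{22} \approx -4030.0$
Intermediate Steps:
$r{\left(S \right)} = \frac{1}{2 S}$
$62 \left(-65\right) + r{\left(-11 \right)} = 62 \left(-65\right) + \frac{1}{2 \left(-11\right)} = -4030 + \frac{1}{2} \left(- \frac{1}{11}\right) = -4030 - \frac{1}{22} = - \frac{88661}{22}$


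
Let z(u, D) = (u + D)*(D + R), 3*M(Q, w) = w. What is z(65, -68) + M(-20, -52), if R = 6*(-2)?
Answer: 668/3 ≈ 222.67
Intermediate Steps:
R = -12
M(Q, w) = w/3
z(u, D) = (-12 + D)*(D + u) (z(u, D) = (u + D)*(D - 12) = (D + u)*(-12 + D) = (-12 + D)*(D + u))
z(65, -68) + M(-20, -52) = ((-68)**2 - 12*(-68) - 12*65 - 68*65) + (1/3)*(-52) = (4624 + 816 - 780 - 4420) - 52/3 = 240 - 52/3 = 668/3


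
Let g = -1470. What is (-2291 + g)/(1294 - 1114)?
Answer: -3761/180 ≈ -20.894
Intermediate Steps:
(-2291 + g)/(1294 - 1114) = (-2291 - 1470)/(1294 - 1114) = -3761/180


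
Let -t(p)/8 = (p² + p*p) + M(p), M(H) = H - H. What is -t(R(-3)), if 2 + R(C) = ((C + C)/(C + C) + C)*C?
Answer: 256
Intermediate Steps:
R(C) = -2 + C*(1 + C) (R(C) = -2 + ((C + C)/(C + C) + C)*C = -2 + ((2*C)/((2*C)) + C)*C = -2 + ((2*C)*(1/(2*C)) + C)*C = -2 + (1 + C)*C = -2 + C*(1 + C))
M(H) = 0
t(p) = -16*p² (t(p) = -8*((p² + p*p) + 0) = -8*((p² + p²) + 0) = -8*(2*p² + 0) = -16*p²)
-t(R(-3)) = -(-16)*(-2 - 3 + (-3)²)² = -(-16)*(-2 - 3 + 9)² = -(-16)*4² = -(-16)*16 = -1*(-256) = 256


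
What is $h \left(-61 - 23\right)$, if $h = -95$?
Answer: $7980$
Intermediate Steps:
$h \left(-61 - 23\right) = - 95 \left(-61 - 23\right) = \left(-95\right) \left(-84\right) = 7980$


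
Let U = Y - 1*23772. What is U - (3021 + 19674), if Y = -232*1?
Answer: -46699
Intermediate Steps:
Y = -232
U = -24004 (U = -232 - 1*23772 = -232 - 23772 = -24004)
U - (3021 + 19674) = -24004 - (3021 + 19674) = -24004 - 1*22695 = -24004 - 22695 = -46699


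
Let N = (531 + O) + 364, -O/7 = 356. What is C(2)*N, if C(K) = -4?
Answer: 6388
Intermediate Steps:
O = -2492 (O = -7*356 = -2492)
N = -1597 (N = (531 - 2492) + 364 = -1961 + 364 = -1597)
C(2)*N = -4*(-1597) = 6388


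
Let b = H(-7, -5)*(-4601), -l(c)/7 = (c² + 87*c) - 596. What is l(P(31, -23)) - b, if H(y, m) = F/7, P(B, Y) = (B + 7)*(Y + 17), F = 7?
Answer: -216263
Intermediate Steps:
P(B, Y) = (7 + B)*(17 + Y)
l(c) = 4172 - 609*c - 7*c² (l(c) = -7*((c² + 87*c) - 596) = -7*(-596 + c² + 87*c) = 4172 - 609*c - 7*c²)
H(y, m) = 1 (H(y, m) = 7/7 = 7*(⅐) = 1)
b = -4601 (b = 1*(-4601) = -4601)
l(P(31, -23)) - b = (4172 - 609*(119 + 7*(-23) + 17*31 + 31*(-23)) - 7*(119 + 7*(-23) + 17*31 + 31*(-23))²) - 1*(-4601) = (4172 - 609*(119 - 161 + 527 - 713) - 7*(119 - 161 + 527 - 713)²) + 4601 = (4172 - 609*(-228) - 7*(-228)²) + 4601 = (4172 + 138852 - 7*51984) + 4601 = (4172 + 138852 - 363888) + 4601 = -220864 + 4601 = -216263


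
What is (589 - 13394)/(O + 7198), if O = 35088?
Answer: -12805/42286 ≈ -0.30282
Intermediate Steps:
(589 - 13394)/(O + 7198) = (589 - 13394)/(35088 + 7198) = -12805/42286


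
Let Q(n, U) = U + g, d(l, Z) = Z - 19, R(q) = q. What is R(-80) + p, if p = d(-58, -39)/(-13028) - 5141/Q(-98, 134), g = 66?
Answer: -68853337/651400 ≈ -105.70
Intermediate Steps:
d(l, Z) = -19 + Z
Q(n, U) = 66 + U (Q(n, U) = U + 66 = 66 + U)
p = -16741337/651400 (p = (-19 - 39)/(-13028) - 5141/(66 + 134) = -58*(-1/13028) - 5141/200 = 29/6514 - 5141*1/200 = 29/6514 - 5141/200 = -16741337/651400 ≈ -25.701)
R(-80) + p = -80 - 16741337/651400 = -68853337/651400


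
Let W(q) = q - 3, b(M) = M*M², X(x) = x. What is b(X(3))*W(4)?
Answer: 27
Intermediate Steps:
b(M) = M³
W(q) = -3 + q
b(X(3))*W(4) = 3³*(-3 + 4) = 27*1 = 27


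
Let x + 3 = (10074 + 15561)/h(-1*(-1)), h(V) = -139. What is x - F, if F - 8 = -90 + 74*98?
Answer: -1022682/139 ≈ -7357.4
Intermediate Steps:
F = 7170 (F = 8 + (-90 + 74*98) = 8 + (-90 + 7252) = 8 + 7162 = 7170)
x = -26052/139 (x = -3 + (10074 + 15561)/(-139) = -3 + 25635*(-1/139) = -3 - 25635/139 = -26052/139 ≈ -187.42)
x - F = -26052/139 - 1*7170 = -26052/139 - 7170 = -1022682/139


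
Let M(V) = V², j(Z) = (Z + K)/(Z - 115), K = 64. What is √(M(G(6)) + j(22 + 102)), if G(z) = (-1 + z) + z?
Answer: √1277/3 ≈ 11.912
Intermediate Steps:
j(Z) = (64 + Z)/(-115 + Z) (j(Z) = (Z + 64)/(Z - 115) = (64 + Z)/(-115 + Z))
G(z) = -1 + 2*z
√(M(G(6)) + j(22 + 102)) = √((-1 + 2*6)² + (64 + (22 + 102))/(-115 + (22 + 102))) = √((-1 + 12)² + (64 + 124)/(-115 + 124)) = √(11² + 188/9) = √(121 + (⅑)*188) = √(121 + 188/9) = √(1277/9) = √1277/3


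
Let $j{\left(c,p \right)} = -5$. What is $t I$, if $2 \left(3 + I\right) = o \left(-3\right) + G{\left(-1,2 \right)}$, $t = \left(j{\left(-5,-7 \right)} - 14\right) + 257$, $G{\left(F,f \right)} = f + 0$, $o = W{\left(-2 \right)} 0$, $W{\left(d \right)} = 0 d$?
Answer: $-476$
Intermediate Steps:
$W{\left(d \right)} = 0$
$o = 0$ ($o = 0 \cdot 0 = 0$)
$G{\left(F,f \right)} = f$
$t = 238$ ($t = \left(-5 - 14\right) + 257 = -19 + 257 = 238$)
$I = -2$ ($I = -3 + \frac{0 \left(-3\right) + 2}{2} = -3 + \frac{0 + 2}{2} = -3 + \frac{1}{2} \cdot 2 = -3 + 1 = -2$)
$t I = 238 \left(-2\right) = -476$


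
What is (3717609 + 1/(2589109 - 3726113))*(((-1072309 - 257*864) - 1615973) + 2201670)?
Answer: -748865170198061775/284251 ≈ -2.6345e+12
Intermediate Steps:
(3717609 + 1/(2589109 - 3726113))*(((-1072309 - 257*864) - 1615973) + 2201670) = (3717609 + 1/(-1137004))*(((-1072309 - 222048) - 1615973) + 2201670) = (3717609 - 1/1137004)*((-1294357 - 1615973) + 2201670) = 4226936303435*(-2910330 + 2201670)/1137004 = (4226936303435/1137004)*(-708660) = -748865170198061775/284251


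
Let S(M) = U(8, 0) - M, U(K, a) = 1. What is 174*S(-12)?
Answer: 2262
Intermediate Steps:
S(M) = 1 - M
174*S(-12) = 174*(1 - 1*(-12)) = 174*(1 + 12) = 174*13 = 2262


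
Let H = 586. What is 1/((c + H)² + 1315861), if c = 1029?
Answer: 1/3924086 ≈ 2.5484e-7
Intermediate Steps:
1/((c + H)² + 1315861) = 1/((1029 + 586)² + 1315861) = 1/(1615² + 1315861) = 1/(2608225 + 1315861) = 1/3924086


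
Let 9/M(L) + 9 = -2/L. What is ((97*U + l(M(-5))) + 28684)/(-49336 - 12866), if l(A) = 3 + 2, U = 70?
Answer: -35479/62202 ≈ -0.57038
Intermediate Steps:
M(L) = 9/(-9 - 2/L)
l(A) = 5
((97*U + l(M(-5))) + 28684)/(-49336 - 12866) = ((97*70 + 5) + 28684)/(-49336 - 12866) = ((6790 + 5) + 28684)/(-62202) = (6795 + 28684)*(-1/62202) = 35479*(-1/62202) = -35479/62202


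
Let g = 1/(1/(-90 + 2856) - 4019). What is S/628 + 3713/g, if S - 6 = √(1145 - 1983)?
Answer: -3240147259112/217131 + I*√838/628 ≈ -1.4923e+7 + 0.046096*I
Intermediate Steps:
S = 6 + I*√838 (S = 6 + √(1145 - 1983) = 6 + √(-838) = 6 + I*√838 ≈ 6.0 + 28.948*I)
g = -2766/11116553 (g = 1/(1/2766 - 4019) = 1/(-11116553/2766) = -2766/11116553 ≈ -0.00024882)
S/628 + 3713/g = (6 + I*√838)/628 + 3713/(-2766/11116553) = (6 + I*√838)*(1/628) + 3713*(-11116553/2766) = (3/314 + I*√838/628) - 41275761289/2766 = -3240147259112/217131 + I*√838/628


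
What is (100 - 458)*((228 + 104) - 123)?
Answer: -74822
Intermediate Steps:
(100 - 458)*((228 + 104) - 123) = -358*(332 - 123) = -358*209 = -74822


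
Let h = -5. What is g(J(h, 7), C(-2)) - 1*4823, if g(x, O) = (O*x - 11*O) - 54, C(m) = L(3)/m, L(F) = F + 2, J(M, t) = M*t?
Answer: -4762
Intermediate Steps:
L(F) = 2 + F
C(m) = 5/m (C(m) = (2 + 3)/m = 5/m)
g(x, O) = -54 - 11*O + O*x (g(x, O) = (-11*O + O*x) - 54 = -54 - 11*O + O*x)
g(J(h, 7), C(-2)) - 1*4823 = (-54 - 55/(-2) + (5/(-2))*(-5*7)) - 1*4823 = (-54 - 55*(-1)/2 + (5*(-½))*(-35)) - 4823 = (-54 - 11*(-5/2) - 5/2*(-35)) - 4823 = (-54 + 55/2 + 175/2) - 4823 = 61 - 4823 = -4762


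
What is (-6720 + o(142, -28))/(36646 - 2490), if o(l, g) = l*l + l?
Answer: 6793/17078 ≈ 0.39776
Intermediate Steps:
o(l, g) = l + l² (o(l, g) = l² + l = l + l²)
(-6720 + o(142, -28))/(36646 - 2490) = (-6720 + 142*(1 + 142))/(36646 - 2490) = (-6720 + 142*143)/34156 = (-6720 + 20306)*(1/34156) = 13586*(1/34156) = 6793/17078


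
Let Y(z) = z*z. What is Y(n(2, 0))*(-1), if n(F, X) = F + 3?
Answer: -25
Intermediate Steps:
n(F, X) = 3 + F
Y(z) = z**2
Y(n(2, 0))*(-1) = (3 + 2)**2*(-1) = 5**2*(-1) = 25*(-1) = -25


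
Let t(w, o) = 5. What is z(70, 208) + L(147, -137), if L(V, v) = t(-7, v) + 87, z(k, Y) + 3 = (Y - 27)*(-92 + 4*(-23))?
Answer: -33215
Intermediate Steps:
z(k, Y) = 4965 - 184*Y (z(k, Y) = -3 + (Y - 27)*(-92 + 4*(-23)) = -3 + (-27 + Y)*(-92 - 92) = -3 + (-27 + Y)*(-184) = -3 + (4968 - 184*Y) = 4965 - 184*Y)
L(V, v) = 92 (L(V, v) = 5 + 87 = 92)
z(70, 208) + L(147, -137) = (4965 - 184*208) + 92 = (4965 - 38272) + 92 = -33307 + 92 = -33215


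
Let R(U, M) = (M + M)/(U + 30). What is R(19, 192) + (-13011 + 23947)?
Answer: 536248/49 ≈ 10944.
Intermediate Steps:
R(U, M) = 2*M/(30 + U) (R(U, M) = (2*M)/(30 + U) = 2*M/(30 + U))
R(19, 192) + (-13011 + 23947) = 2*192/(30 + 19) + (-13011 + 23947) = 2*192/49 + 10936 = 2*192*(1/49) + 10936 = 384/49 + 10936 = 536248/49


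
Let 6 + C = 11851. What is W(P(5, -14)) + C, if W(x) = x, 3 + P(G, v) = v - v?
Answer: 11842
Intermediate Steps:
C = 11845 (C = -6 + 11851 = 11845)
P(G, v) = -3 (P(G, v) = -3 + (v - v) = -3 + 0 = -3)
W(P(5, -14)) + C = -3 + 11845 = 11842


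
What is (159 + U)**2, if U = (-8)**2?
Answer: 49729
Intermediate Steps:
U = 64
(159 + U)**2 = (159 + 64)**2 = 223**2 = 49729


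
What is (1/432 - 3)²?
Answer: 1677025/186624 ≈ 8.9861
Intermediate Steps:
(1/432 - 3)² = (-1295/432)² = 1677025/186624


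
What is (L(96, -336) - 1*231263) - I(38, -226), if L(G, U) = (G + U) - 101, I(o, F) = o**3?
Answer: -286476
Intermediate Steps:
L(G, U) = -101 + G + U
(L(96, -336) - 1*231263) - I(38, -226) = ((-101 + 96 - 336) - 1*231263) - 1*38**3 = (-341 - 231263) - 1*54872 = -231604 - 54872 = -286476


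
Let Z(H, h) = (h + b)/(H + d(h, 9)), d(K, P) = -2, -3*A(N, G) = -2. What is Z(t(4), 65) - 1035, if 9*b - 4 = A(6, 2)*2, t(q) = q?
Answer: -54119/54 ≈ -1002.2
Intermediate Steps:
A(N, G) = 2/3 (A(N, G) = -1/3*(-2) = 2/3)
b = 16/27 (b = 4/9 + ((2/3)*2)/9 = 4/9 + (1/9)*(4/3) = 4/9 + 4/27 = 16/27 ≈ 0.59259)
Z(H, h) = (16/27 + h)/(-2 + H) (Z(H, h) = (h + 16/27)/(H - 2) = (16/27 + h)/(-2 + H))
Z(t(4), 65) - 1035 = (16/27 + 65)/(-2 + 4) - 1035 = (1771/27)/2 - 1035 = (1/2)*(1771/27) - 1035 = 1771/54 - 1035 = -54119/54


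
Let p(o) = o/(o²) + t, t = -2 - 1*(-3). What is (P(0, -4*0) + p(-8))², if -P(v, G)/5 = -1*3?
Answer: 16129/64 ≈ 252.02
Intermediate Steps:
t = 1 (t = -2 + 3 = 1)
p(o) = 1 + 1/o (p(o) = o/(o²) + 1 = o/o² + 1 = 1/o + 1 = 1 + 1/o)
P(v, G) = 15 (P(v, G) = -(-5)*3 = -5*(-3) = 15)
(P(0, -4*0) + p(-8))² = (15 + (1 - 8)/(-8))² = (15 - ⅛*(-7))² = (15 + 7/8)² = (127/8)² = 16129/64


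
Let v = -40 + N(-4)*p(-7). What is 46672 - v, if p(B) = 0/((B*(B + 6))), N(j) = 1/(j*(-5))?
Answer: 46712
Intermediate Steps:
N(j) = -1/(5*j) (N(j) = 1/(-5*j) = -1/(5*j))
p(B) = 0 (p(B) = 0/((B*(6 + B))) = 0*(1/(B*(6 + B))) = 0)
v = -40 (v = -40 - ⅕/(-4)*0 = -40 - ⅕*(-¼)*0 = -40 + (1/20)*0 = -40 + 0 = -40)
46672 - v = 46672 - 1*(-40) = 46672 + 40 = 46712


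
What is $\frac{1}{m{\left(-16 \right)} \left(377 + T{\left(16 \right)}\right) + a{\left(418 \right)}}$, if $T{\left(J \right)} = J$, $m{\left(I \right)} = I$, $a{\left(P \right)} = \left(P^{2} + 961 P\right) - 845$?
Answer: $\frac{1}{569289} \approx 1.7566 \cdot 10^{-6}$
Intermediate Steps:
$a{\left(P \right)} = -845 + P^{2} + 961 P$
$\frac{1}{m{\left(-16 \right)} \left(377 + T{\left(16 \right)}\right) + a{\left(418 \right)}} = \frac{1}{- 16 \left(377 + 16\right) + \left(-845 + 418^{2} + 961 \cdot 418\right)} = \frac{1}{\left(-16\right) 393 + \left(-845 + 174724 + 401698\right)} = \frac{1}{-6288 + 575577} = \frac{1}{569289}$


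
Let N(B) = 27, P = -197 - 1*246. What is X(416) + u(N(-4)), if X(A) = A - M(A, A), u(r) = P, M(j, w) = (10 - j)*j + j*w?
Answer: -4187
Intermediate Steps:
M(j, w) = j*w + j*(10 - j) (M(j, w) = j*(10 - j) + j*w = j*w + j*(10 - j))
P = -443 (P = -197 - 246 = -443)
u(r) = -443
X(A) = -9*A (X(A) = A - A*(10 + A - A) = A - A*10 = A - 10*A = -9*A)
X(416) + u(N(-4)) = -9*416 - 443 = -3744 - 443 = -4187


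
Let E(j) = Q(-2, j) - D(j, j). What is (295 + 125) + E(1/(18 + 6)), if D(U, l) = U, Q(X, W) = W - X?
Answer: 422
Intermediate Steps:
E(j) = 2 (E(j) = (j - 1*(-2)) - j = (j + 2) - j = (2 + j) - j = 2)
(295 + 125) + E(1/(18 + 6)) = (295 + 125) + 2 = 420 + 2 = 422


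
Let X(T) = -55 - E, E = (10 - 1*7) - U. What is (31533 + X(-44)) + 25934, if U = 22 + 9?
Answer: 57440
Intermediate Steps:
U = 31
E = -28 (E = (10 - 1*7) - 1*31 = (10 - 7) - 31 = 3 - 31 = -28)
X(T) = -27 (X(T) = -55 - 1*(-28) = -55 + 28 = -27)
(31533 + X(-44)) + 25934 = (31533 - 27) + 25934 = 31506 + 25934 = 57440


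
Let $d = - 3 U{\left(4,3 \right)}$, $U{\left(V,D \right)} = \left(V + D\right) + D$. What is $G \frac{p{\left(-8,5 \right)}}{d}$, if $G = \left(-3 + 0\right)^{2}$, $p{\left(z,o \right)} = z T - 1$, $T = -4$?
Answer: $- \frac{93}{10} \approx -9.3$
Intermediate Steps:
$U{\left(V,D \right)} = V + 2 D$ ($U{\left(V,D \right)} = \left(D + V\right) + D = V + 2 D$)
$p{\left(z,o \right)} = -1 - 4 z$ ($p{\left(z,o \right)} = z \left(-4\right) - 1 = - 4 z - 1 = -1 - 4 z$)
$G = 9$ ($G = \left(-3\right)^{2} = 9$)
$d = -30$ ($d = - 3 \left(4 + 2 \cdot 3\right) = - 3 \left(4 + 6\right) = \left(-3\right) 10 = -30$)
$G \frac{p{\left(-8,5 \right)}}{d} = 9 \frac{-1 - -32}{-30} = 9 \left(-1 + 32\right) \left(- \frac{1}{30}\right) = 9 \cdot 31 \left(- \frac{1}{30}\right) = 9 \left(- \frac{31}{30}\right) = - \frac{93}{10}$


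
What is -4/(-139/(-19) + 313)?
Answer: -38/3043 ≈ -0.012488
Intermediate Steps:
-4/(-139/(-19) + 313) = -4/(-139*(-1/19) + 313) = -4/(139/19 + 313) = -4/(6086/19) = (19/6086)*(-4) = -38/3043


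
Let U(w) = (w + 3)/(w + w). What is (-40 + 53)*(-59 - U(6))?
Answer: -3107/4 ≈ -776.75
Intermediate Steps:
U(w) = (3 + w)/(2*w) (U(w) = (3 + w)/((2*w)) = (3 + w)*(1/(2*w)) = (3 + w)/(2*w))
(-40 + 53)*(-59 - U(6)) = (-40 + 53)*(-59 - (3 + 6)/(2*6)) = 13*(-59 - 9/(2*6)) = 13*(-59 - 1*¾) = 13*(-59 - ¾) = 13*(-239/4) = -3107/4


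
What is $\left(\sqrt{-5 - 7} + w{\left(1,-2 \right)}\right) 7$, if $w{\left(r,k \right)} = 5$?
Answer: $35 + 14 i \sqrt{3} \approx 35.0 + 24.249 i$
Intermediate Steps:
$\left(\sqrt{-5 - 7} + w{\left(1,-2 \right)}\right) 7 = \left(\sqrt{-5 - 7} + 5\right) 7 = \left(\sqrt{-12} + 5\right) 7 = \left(2 i \sqrt{3} + 5\right) 7 = \left(5 + 2 i \sqrt{3}\right) 7 = 35 + 14 i \sqrt{3}$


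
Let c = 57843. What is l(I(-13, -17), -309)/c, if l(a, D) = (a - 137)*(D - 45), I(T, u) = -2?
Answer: 16402/19281 ≈ 0.85068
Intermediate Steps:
l(a, D) = (-137 + a)*(-45 + D)
l(I(-13, -17), -309)/c = (6165 - 137*(-309) - 45*(-2) - 309*(-2))/57843 = (6165 + 42333 + 90 + 618)*(1/57843) = 49206*(1/57843) = 16402/19281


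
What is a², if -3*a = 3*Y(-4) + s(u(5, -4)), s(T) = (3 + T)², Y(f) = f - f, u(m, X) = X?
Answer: ⅑ ≈ 0.11111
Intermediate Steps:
Y(f) = 0
a = -⅓ (a = -(3*0 + (3 - 4)²)/3 = -(0 + (-1)²)/3 = -(0 + 1)/3 = -⅓*1 = -⅓ ≈ -0.33333)
a² = (-⅓)² = ⅑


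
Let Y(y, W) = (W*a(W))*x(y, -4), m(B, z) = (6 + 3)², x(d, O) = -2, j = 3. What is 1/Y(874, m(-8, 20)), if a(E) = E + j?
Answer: -1/13608 ≈ -7.3486e-5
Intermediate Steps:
a(E) = 3 + E (a(E) = E + 3 = 3 + E)
m(B, z) = 81 (m(B, z) = 9² = 81)
Y(y, W) = -2*W*(3 + W) (Y(y, W) = (W*(3 + W))*(-2) = -2*W*(3 + W))
1/Y(874, m(-8, 20)) = 1/(-2*81*(3 + 81)) = 1/(-2*81*84) = 1/(-13608) = -1/13608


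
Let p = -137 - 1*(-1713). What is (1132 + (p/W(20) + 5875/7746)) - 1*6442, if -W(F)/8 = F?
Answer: -412016831/77460 ≈ -5319.1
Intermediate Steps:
p = 1576 (p = -137 + 1713 = 1576)
W(F) = -8*F
(1132 + (p/W(20) + 5875/7746)) - 1*6442 = (1132 + (1576/((-8*20)) + 5875/7746)) - 1*6442 = (1132 + (1576/(-160) + 5875*(1/7746))) - 6442 = (1132 + (1576*(-1/160) + 5875/7746)) - 6442 = (1132 + (-197/20 + 5875/7746)) - 6442 = (1132 - 704231/77460) - 6442 = 86980489/77460 - 6442 = -412016831/77460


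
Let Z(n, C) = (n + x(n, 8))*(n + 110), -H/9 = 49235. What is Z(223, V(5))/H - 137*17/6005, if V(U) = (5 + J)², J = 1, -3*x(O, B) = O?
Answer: -88619891/177393705 ≈ -0.49957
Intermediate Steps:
H = -443115 (H = -9*49235 = -443115)
x(O, B) = -O/3
V(U) = 36 (V(U) = (5 + 1)² = 6² = 36)
Z(n, C) = 2*n*(110 + n)/3 (Z(n, C) = (n - n/3)*(n + 110) = (2*n/3)*(110 + n) = 2*n*(110 + n)/3)
Z(223, V(5))/H - 137*17/6005 = ((⅔)*223*(110 + 223))/(-443115) - 137*17/6005 = ((⅔)*223*333)*(-1/443115) - 2329*1/6005 = 49506*(-1/443115) - 2329/6005 = -16502/147705 - 2329/6005 = -88619891/177393705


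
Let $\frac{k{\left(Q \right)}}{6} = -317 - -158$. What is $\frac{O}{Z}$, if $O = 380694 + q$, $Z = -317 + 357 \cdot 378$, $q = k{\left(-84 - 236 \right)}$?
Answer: $\frac{379740}{134629} \approx 2.8206$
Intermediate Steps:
$k{\left(Q \right)} = -954$ ($k{\left(Q \right)} = 6 \left(-317 - -158\right) = 6 \left(-317 + 158\right) = 6 \left(-159\right) = -954$)
$q = -954$
$Z = 134629$ ($Z = -317 + 134946 = 134629$)
$O = 379740$ ($O = 380694 - 954 = 379740$)
$\frac{O}{Z} = \frac{379740}{134629}$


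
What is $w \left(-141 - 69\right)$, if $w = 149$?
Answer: $-31290$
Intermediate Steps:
$w \left(-141 - 69\right) = 149 \left(-141 - 69\right) = 149 \left(-210\right) = -31290$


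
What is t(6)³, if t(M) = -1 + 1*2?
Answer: 1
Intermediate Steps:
t(M) = 1 (t(M) = -1 + 2 = 1)
t(6)³ = 1³ = 1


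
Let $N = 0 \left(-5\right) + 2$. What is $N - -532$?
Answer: $534$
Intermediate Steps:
$N = 2$ ($N = 0 + 2 = 2$)
$N - -532 = 2 - -532 = 2 + 532 = 534$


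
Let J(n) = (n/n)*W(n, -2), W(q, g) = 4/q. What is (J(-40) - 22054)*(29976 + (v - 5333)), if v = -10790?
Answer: -3055154473/10 ≈ -3.0552e+8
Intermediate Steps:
J(n) = 4/n (J(n) = (n/n)*(4/n) = 1*(4/n) = 4/n)
(J(-40) - 22054)*(29976 + (v - 5333)) = (4/(-40) - 22054)*(29976 + (-10790 - 5333)) = (4*(-1/40) - 22054)*(29976 - 16123) = (-⅒ - 22054)*13853 = -220541/10*13853 = -3055154473/10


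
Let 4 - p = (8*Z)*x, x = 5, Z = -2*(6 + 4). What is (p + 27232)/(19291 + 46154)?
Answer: 28036/65445 ≈ 0.42839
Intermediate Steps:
Z = -20 (Z = -2*10 = -20)
p = 804 (p = 4 - 8*(-20)*5 = 4 - (-160)*5 = 4 - 1*(-800) = 4 + 800 = 804)
(p + 27232)/(19291 + 46154) = (804 + 27232)/(19291 + 46154) = 28036/65445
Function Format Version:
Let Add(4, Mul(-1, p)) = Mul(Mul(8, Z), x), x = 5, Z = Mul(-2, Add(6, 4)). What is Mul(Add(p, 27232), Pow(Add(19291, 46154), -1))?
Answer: Rational(28036, 65445) ≈ 0.42839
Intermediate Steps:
Z = -20 (Z = Mul(-2, 10) = -20)
p = 804 (p = Add(4, Mul(-1, Mul(Mul(8, -20), 5))) = Add(4, Mul(-1, Mul(-160, 5))) = Add(4, Mul(-1, -800)) = Add(4, 800) = 804)
Mul(Add(p, 27232), Pow(Add(19291, 46154), -1)) = Mul(Add(804, 27232), Pow(Add(19291, 46154), -1)) = Mul(28036, Pow(65445, -1)) = Mul(28036, Rational(1, 65445)) = Rational(28036, 65445)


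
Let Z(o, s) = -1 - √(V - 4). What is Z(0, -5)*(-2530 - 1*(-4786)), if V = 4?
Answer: -2256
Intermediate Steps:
Z(o, s) = -1 (Z(o, s) = -1 - √(4 - 4) = -1 - √0 = -1 - 1*0 = -1 + 0 = -1)
Z(0, -5)*(-2530 - 1*(-4786)) = -(-2530 - 1*(-4786)) = -(-2530 + 4786) = -1*2256 = -2256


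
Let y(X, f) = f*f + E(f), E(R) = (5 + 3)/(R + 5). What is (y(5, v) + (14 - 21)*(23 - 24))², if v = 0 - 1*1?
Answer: 100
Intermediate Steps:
E(R) = 8/(5 + R)
v = -1 (v = 0 - 1 = -1)
y(X, f) = f² + 8/(5 + f) (y(X, f) = f*f + 8/(5 + f) = f² + 8/(5 + f))
(y(5, v) + (14 - 21)*(23 - 24))² = ((8 + (-1)²*(5 - 1))/(5 - 1) + (14 - 21)*(23 - 24))² = ((8 + 1*4)/4 - 7*(-1))² = ((8 + 4)/4 + 7)² = ((¼)*12 + 7)² = (3 + 7)² = 10² = 100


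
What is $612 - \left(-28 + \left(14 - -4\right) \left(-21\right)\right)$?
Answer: $1018$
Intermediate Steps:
$612 - \left(-28 + \left(14 - -4\right) \left(-21\right)\right) = 612 - \left(-28 + \left(14 + 4\right) \left(-21\right)\right) = 612 - \left(-28 + 18 \left(-21\right)\right) = 612 - \left(-28 - 378\right) = 612 - -406 = 612 + 406 = 1018$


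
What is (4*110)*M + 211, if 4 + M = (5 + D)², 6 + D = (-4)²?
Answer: 97451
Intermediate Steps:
D = 10 (D = -6 + (-4)² = -6 + 16 = 10)
M = 221 (M = -4 + (5 + 10)² = -4 + 15² = -4 + 225 = 221)
(4*110)*M + 211 = (4*110)*221 + 211 = 440*221 + 211 = 97240 + 211 = 97451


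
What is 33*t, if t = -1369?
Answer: -45177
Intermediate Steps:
33*t = 33*(-1369) = -45177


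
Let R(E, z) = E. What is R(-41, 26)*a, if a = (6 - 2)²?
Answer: -656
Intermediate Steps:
a = 16 (a = 4² = 16)
R(-41, 26)*a = -41*16 = -656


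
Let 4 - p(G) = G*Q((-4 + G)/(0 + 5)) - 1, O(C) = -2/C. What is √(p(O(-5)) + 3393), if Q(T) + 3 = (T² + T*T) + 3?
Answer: √53087270/125 ≈ 58.289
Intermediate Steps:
Q(T) = 2*T² (Q(T) = -3 + ((T² + T*T) + 3) = -3 + ((T² + T²) + 3) = -3 + (2*T² + 3) = -3 + (3 + 2*T²) = 2*T²)
p(G) = 5 - 2*G*(-⅘ + G/5)² (p(G) = 4 - (G*(2*((-4 + G)/(0 + 5))²) - 1) = 4 - (G*(2*((-4 + G)/5)²) - 1) = 4 - (G*(2*((-4 + G)*(⅕))²) - 1) = 4 - (G*(2*(-⅘ + G/5)²) - 1) = 4 - (2*G*(-⅘ + G/5)² - 1) = 4 - (-1 + 2*G*(-⅘ + G/5)²) = 4 + (1 - 2*G*(-⅘ + G/5)²) = 5 - 2*G*(-⅘ + G/5)²)
√(p(O(-5)) + 3393) = √((5 - 2*(-2/(-5))*(-4 - 2/(-5))²/25) + 3393) = √((5 - 2*(-2*(-⅕))*(-4 - 2*(-⅕))²/25) + 3393) = √((5 - 2/25*⅖*(-4 + ⅖)²) + 3393) = √((5 - 2/25*⅖*(-18/5)²) + 3393) = √((5 - 2/25*⅖*324/25) + 3393) = √((5 - 1296/3125) + 3393) = √(14329/3125 + 3393) = √(10617454/3125) = √53087270/125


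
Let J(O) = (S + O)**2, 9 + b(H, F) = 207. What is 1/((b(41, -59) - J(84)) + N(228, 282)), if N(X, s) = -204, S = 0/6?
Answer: -1/7062 ≈ -0.00014160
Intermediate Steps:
b(H, F) = 198 (b(H, F) = -9 + 207 = 198)
S = 0 (S = 0*(1/6) = 0)
J(O) = O**2 (J(O) = (0 + O)**2 = O**2)
1/((b(41, -59) - J(84)) + N(228, 282)) = 1/((198 - 1*84**2) - 204) = 1/((198 - 1*7056) - 204) = 1/((198 - 7056) - 204) = 1/(-6858 - 204) = 1/(-7062) = -1/7062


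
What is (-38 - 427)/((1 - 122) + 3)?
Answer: 465/118 ≈ 3.9407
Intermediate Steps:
(-38 - 427)/((1 - 122) + 3) = -465/(-121 + 3) = -465/(-118) = -465*(-1/118) = 465/118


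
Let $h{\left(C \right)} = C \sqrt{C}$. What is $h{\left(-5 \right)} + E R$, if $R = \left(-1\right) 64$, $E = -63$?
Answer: $4032 - 5 i \sqrt{5} \approx 4032.0 - 11.18 i$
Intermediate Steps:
$h{\left(C \right)} = C^{\frac{3}{2}}$
$R = -64$
$h{\left(-5 \right)} + E R = \left(-5\right)^{\frac{3}{2}} - -4032 = - 5 i \sqrt{5} + 4032 = 4032 - 5 i \sqrt{5}$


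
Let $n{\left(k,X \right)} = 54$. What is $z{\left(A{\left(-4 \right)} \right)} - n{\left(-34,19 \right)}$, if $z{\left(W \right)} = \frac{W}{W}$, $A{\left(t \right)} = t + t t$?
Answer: $-53$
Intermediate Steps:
$A{\left(t \right)} = t + t^{2}$
$z{\left(W \right)} = 1$
$z{\left(A{\left(-4 \right)} \right)} - n{\left(-34,19 \right)} = 1 - 54 = -53$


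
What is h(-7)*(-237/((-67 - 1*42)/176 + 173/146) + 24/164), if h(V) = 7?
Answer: -873602898/297947 ≈ -2932.1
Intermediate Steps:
h(-7)*(-237/((-67 - 1*42)/176 + 173/146) + 24/164) = 7*(-237/((-67 - 1*42)/176 + 173/146) + 24/164) = 7*(-237/((-67 - 42)*(1/176) + 173*(1/146)) + 24*(1/164)) = 7*(-237/(-109*1/176 + 173/146) + 6/41) = 7*(-237/(-109/176 + 173/146) + 6/41) = 7*(-237/7267/12848 + 6/41) = 7*(-237*12848/7267 + 6/41) = 7*(-3044976/7267 + 6/41) = 7*(-124800414/297947) = -873602898/297947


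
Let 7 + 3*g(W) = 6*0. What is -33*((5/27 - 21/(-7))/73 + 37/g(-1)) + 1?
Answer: 2404568/4599 ≈ 522.85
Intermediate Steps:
g(W) = -7/3 (g(W) = -7/3 + (6*0)/3 = -7/3 + (⅓)*0 = -7/3 + 0 = -7/3)
-33*((5/27 - 21/(-7))/73 + 37/g(-1)) + 1 = -33*((5/27 - 21/(-7))/73 + 37/(-7/3)) + 1 = -33*((5*(1/27) - 21*(-⅐))*(1/73) + 37*(-3/7)) + 1 = -33*((5/27 + 3)*(1/73) - 111/7) + 1 = -33*((86/27)*(1/73) - 111/7) + 1 = -33*(86/1971 - 111/7) + 1 = -33*(-218179/13797) + 1 = 2399969/4599 + 1 = 2404568/4599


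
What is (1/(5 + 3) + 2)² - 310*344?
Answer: -6824671/64 ≈ -1.0664e+5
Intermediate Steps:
(1/(5 + 3) + 2)² - 310*344 = (1/8 + 2)² - 106640 = (⅛ + 2)² - 106640 = (17/8)² - 106640 = 289/64 - 106640 = -6824671/64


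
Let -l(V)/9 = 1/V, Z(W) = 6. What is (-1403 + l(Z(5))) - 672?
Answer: -4153/2 ≈ -2076.5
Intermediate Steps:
l(V) = -9/V
(-1403 + l(Z(5))) - 672 = (-1403 - 9/6) - 672 = (-1403 - 9*1/6) - 672 = (-1403 - 3/2) - 672 = -2809/2 - 672 = -4153/2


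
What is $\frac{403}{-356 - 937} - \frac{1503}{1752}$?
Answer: $- \frac{883145}{755112} \approx -1.1696$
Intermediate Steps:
$\frac{403}{-356 - 937} - \frac{1503}{1752} = \frac{403}{-356 - 937} - \frac{501}{584} = \frac{403}{-1293} - \frac{501}{584} = 403 \left(- \frac{1}{1293}\right) - \frac{501}{584} = - \frac{403}{1293} - \frac{501}{584} = - \frac{883145}{755112}$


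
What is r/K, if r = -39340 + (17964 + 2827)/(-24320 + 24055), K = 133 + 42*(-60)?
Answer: 10445891/632555 ≈ 16.514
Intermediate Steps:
K = -2387 (K = 133 - 2520 = -2387)
r = -10445891/265 (r = -39340 + 20791/(-265) = -39340 + 20791*(-1/265) = -39340 - 20791/265 = -10445891/265 ≈ -39418.)
r/K = -10445891/265/(-2387) = -10445891/265*(-1/2387) = 10445891/632555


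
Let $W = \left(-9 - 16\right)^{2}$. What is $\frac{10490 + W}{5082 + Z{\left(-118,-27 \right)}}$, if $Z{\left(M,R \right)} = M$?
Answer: $\frac{11115}{4964} \approx 2.2391$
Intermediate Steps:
$W = 625$ ($W = \left(-25\right)^{2} = 625$)
$\frac{10490 + W}{5082 + Z{\left(-118,-27 \right)}} = \frac{10490 + 625}{5082 - 118} = \frac{11115}{4964}$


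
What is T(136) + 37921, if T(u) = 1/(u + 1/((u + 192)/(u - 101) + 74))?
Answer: 15050203161/396883 ≈ 37921.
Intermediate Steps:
T(u) = 1/(u + 1/(74 + (192 + u)/(-101 + u))) (T(u) = 1/(u + 1/((192 + u)/(-101 + u) + 74)) = 1/(u + 1/(74 + (192 + u)/(-101 + u))))
T(136) + 37921 = (7282 - 75*136)/(101 - 75*136**2 + 7281*136) + 37921 = (7282 - 10200)/(101 - 75*18496 + 990216) + 37921 = -2918/(101 - 1387200 + 990216) + 37921 = -2918/(-396883) + 37921 = -1/396883*(-2918) + 37921 = 2918/396883 + 37921 = 15050203161/396883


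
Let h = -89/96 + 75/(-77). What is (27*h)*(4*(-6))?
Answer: 379431/308 ≈ 1231.9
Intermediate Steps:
h = -14053/7392 (h = -89*1/96 + 75*(-1/77) = -89/96 - 75/77 = -14053/7392 ≈ -1.9011)
(27*h)*(4*(-6)) = (27*(-14053/7392))*(4*(-6)) = -126477/2464*(-24) = 379431/308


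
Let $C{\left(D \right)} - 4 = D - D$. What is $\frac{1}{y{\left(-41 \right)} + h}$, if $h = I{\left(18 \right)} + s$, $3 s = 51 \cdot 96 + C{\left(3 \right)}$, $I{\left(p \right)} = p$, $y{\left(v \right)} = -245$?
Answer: $\frac{3}{4219} \approx 0.00071107$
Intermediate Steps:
$C{\left(D \right)} = 4$ ($C{\left(D \right)} = 4 + \left(D - D\right) = 4 + 0 = 4$)
$s = \frac{4900}{3}$ ($s = \frac{51 \cdot 96 + 4}{3} = \frac{4896 + 4}{3} = \frac{1}{3} \cdot 4900 = \frac{4900}{3} \approx 1633.3$)
$h = \frac{4954}{3}$ ($h = 18 + \frac{4900}{3} = \frac{4954}{3} \approx 1651.3$)
$\frac{1}{y{\left(-41 \right)} + h} = \frac{1}{-245 + \frac{4954}{3}} = \frac{1}{\frac{4219}{3}} = \frac{3}{4219}$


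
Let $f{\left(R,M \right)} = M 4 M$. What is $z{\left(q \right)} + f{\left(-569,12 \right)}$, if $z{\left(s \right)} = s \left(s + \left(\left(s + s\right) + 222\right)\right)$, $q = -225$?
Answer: $102501$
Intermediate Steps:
$f{\left(R,M \right)} = 4 M^{2}$ ($f{\left(R,M \right)} = 4 M M = 4 M^{2}$)
$z{\left(s \right)} = s \left(222 + 3 s\right)$ ($z{\left(s \right)} = s \left(s + \left(2 s + 222\right)\right) = s \left(s + \left(222 + 2 s\right)\right) = s \left(222 + 3 s\right)$)
$z{\left(q \right)} + f{\left(-569,12 \right)} = 3 \left(-225\right) \left(74 - 225\right) + 4 \cdot 12^{2} = 3 \left(-225\right) \left(-151\right) + 4 \cdot 144 = 101925 + 576 = 102501$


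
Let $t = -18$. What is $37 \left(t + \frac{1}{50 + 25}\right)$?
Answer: $- \frac{49913}{75} \approx -665.51$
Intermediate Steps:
$37 \left(t + \frac{1}{50 + 25}\right) = 37 \left(-18 + \frac{1}{50 + 25}\right) = 37 \left(-18 + \frac{1}{75}\right) = 37 \left(- \frac{1349}{75}\right) = - \frac{49913}{75}$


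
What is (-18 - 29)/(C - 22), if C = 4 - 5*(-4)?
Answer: -47/2 ≈ -23.500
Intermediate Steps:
C = 24 (C = 4 + 20 = 24)
(-18 - 29)/(C - 22) = (-18 - 29)/(24 - 22) = -47/2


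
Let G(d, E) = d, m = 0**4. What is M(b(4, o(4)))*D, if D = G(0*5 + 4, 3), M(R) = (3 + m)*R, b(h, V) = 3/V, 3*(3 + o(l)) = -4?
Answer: -108/13 ≈ -8.3077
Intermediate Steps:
m = 0
o(l) = -13/3 (o(l) = -3 + (1/3)*(-4) = -3 - 4/3 = -13/3)
M(R) = 3*R (M(R) = (3 + 0)*R = 3*R)
D = 4 (D = 0*5 + 4 = 0 + 4 = 4)
M(b(4, o(4)))*D = (3*(3/(-13/3)))*4 = (3*(3*(-3/13)))*4 = (3*(-9/13))*4 = -27/13*4 = -108/13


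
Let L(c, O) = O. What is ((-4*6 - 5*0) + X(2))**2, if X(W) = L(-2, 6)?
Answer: 324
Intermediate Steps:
X(W) = 6
((-4*6 - 5*0) + X(2))**2 = ((-4*6 - 5*0) + 6)**2 = ((-24 + 0) + 6)**2 = (-24 + 6)**2 = (-18)**2 = 324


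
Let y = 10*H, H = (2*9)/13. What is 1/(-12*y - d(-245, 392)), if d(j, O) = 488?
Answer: -13/8504 ≈ -0.0015287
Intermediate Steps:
H = 18/13 (H = 18*(1/13) = 18/13 ≈ 1.3846)
y = 180/13 (y = 10*(18/13) = 180/13 ≈ 13.846)
1/(-12*y - d(-245, 392)) = 1/(-12*180/13 - 1*488) = 1/(-2160/13 - 488) = 1/(-8504/13) = -13/8504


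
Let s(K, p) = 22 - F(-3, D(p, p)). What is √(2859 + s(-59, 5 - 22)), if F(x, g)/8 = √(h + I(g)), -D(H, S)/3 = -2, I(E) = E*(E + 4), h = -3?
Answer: √(2881 - 8*√57) ≈ 53.109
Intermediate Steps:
I(E) = E*(4 + E)
D(H, S) = 6 (D(H, S) = -3*(-2) = 6)
F(x, g) = 8*√(-3 + g*(4 + g))
s(K, p) = 22 - 8*√57 (s(K, p) = 22 - 8*√(-3 + 6*(4 + 6)) = 22 - 8*√(-3 + 6*10) = 22 - 8*√(-3 + 60) = 22 - 8*√57)
√(2859 + s(-59, 5 - 22)) = √(2859 + (22 - 8*√57)) = √(2881 - 8*√57)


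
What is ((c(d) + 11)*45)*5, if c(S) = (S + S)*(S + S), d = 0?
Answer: 2475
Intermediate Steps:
c(S) = 4*S² (c(S) = (2*S)*(2*S) = 4*S²)
((c(d) + 11)*45)*5 = ((4*0² + 11)*45)*5 = ((4*0 + 11)*45)*5 = ((0 + 11)*45)*5 = (11*45)*5 = 495*5 = 2475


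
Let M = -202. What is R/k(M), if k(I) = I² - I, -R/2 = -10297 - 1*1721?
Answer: 12018/20503 ≈ 0.58616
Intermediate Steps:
R = 24036 (R = -2*(-10297 - 1*1721) = -2*(-10297 - 1721) = -2*(-12018) = 24036)
R/k(M) = 24036/((-202*(-1 - 202))) = 24036/((-202*(-203))) = 24036/41006 = 24036*(1/41006) = 12018/20503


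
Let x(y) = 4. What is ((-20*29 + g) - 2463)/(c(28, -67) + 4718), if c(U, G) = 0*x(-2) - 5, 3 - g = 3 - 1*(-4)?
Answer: -3047/4713 ≈ -0.64651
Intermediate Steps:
g = -4 (g = 3 - (3 - 1*(-4)) = 3 - (3 + 4) = 3 - 1*7 = 3 - 7 = -4)
c(U, G) = -5 (c(U, G) = 0*4 - 5 = 0 - 5 = -5)
((-20*29 + g) - 2463)/(c(28, -67) + 4718) = ((-20*29 - 4) - 2463)/(-5 + 4718) = ((-580 - 4) - 2463)/4713 = (-584 - 2463)*(1/4713) = -3047*1/4713 = -3047/4713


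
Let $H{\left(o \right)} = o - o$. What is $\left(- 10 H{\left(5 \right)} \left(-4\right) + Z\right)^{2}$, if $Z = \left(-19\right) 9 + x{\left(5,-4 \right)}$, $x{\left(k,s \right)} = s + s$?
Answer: $32041$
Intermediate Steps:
$x{\left(k,s \right)} = 2 s$
$H{\left(o \right)} = 0$
$Z = -179$ ($Z = \left(-19\right) 9 + 2 \left(-4\right) = -171 - 8 = -179$)
$\left(- 10 H{\left(5 \right)} \left(-4\right) + Z\right)^{2} = \left(\left(-10\right) 0 \left(-4\right) - 179\right)^{2} = \left(0 \left(-4\right) - 179\right)^{2} = \left(0 - 179\right)^{2} = \left(-179\right)^{2} = 32041$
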